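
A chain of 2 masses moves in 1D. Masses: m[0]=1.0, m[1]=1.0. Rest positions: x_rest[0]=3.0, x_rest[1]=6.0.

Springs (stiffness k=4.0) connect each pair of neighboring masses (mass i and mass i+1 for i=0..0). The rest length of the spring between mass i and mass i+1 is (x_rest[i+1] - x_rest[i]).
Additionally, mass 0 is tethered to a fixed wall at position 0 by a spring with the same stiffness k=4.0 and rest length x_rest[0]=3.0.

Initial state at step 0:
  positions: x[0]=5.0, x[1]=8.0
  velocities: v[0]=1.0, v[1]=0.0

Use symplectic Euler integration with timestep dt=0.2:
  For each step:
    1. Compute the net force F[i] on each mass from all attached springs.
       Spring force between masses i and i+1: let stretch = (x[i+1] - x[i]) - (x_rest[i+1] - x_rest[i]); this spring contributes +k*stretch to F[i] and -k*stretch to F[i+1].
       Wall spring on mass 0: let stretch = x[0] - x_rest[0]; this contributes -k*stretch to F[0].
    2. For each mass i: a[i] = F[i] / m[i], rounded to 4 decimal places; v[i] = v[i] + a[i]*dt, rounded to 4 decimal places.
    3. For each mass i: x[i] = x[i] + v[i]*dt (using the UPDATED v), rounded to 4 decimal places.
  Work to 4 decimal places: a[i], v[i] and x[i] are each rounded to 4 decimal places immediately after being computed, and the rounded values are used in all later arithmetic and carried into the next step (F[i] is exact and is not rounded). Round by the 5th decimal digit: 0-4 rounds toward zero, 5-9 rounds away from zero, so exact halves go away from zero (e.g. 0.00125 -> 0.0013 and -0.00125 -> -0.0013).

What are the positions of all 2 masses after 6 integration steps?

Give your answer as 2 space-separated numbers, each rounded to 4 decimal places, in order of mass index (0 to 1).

Step 0: x=[5.0000 8.0000] v=[1.0000 0.0000]
Step 1: x=[4.8800 8.0000] v=[-0.6000 0.0000]
Step 2: x=[4.4784 7.9808] v=[-2.0080 -0.0960]
Step 3: x=[3.9206 7.8812] v=[-2.7888 -0.4979]
Step 4: x=[3.3692 7.6279] v=[-2.7568 -1.2664]
Step 5: x=[2.9602 7.1732] v=[-2.0452 -2.2734]
Step 6: x=[2.7516 6.5244] v=[-1.0430 -3.2438]

Answer: 2.7516 6.5244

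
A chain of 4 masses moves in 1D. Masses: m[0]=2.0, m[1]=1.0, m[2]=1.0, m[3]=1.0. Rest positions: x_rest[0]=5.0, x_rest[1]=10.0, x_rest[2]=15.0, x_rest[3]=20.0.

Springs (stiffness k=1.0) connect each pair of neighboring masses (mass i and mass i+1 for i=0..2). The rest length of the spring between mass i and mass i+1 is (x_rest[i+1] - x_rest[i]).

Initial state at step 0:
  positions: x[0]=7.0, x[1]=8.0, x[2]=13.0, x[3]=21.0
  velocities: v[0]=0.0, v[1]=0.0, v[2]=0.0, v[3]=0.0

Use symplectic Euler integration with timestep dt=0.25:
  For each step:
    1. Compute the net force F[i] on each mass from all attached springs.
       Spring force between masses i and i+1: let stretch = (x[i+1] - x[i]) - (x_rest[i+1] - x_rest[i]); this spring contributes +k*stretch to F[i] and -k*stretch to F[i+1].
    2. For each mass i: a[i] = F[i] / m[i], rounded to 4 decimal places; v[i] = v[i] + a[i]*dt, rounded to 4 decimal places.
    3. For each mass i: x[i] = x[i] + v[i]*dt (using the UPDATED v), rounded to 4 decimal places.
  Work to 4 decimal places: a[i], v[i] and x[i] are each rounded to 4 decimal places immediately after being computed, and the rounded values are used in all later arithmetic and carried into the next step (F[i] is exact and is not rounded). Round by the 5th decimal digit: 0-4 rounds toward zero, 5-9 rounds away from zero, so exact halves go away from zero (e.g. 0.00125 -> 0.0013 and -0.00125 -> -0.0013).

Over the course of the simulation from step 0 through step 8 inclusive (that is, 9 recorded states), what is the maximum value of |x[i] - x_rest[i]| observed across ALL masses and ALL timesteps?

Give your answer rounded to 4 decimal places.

Answer: 2.4687

Derivation:
Step 0: x=[7.0000 8.0000 13.0000 21.0000] v=[0.0000 0.0000 0.0000 0.0000]
Step 1: x=[6.8750 8.2500 13.1875 20.8125] v=[-0.5000 1.0000 0.7500 -0.7500]
Step 2: x=[6.6367 8.7227 13.5430 20.4609] v=[-0.9531 1.8906 1.4219 -1.4063]
Step 3: x=[6.3074 9.3663 14.0296 19.9895] v=[-1.3174 2.5742 1.9463 -1.8858]
Step 4: x=[5.9174 10.1101 14.5972 19.4581] v=[-1.5601 2.9753 2.2705 -2.1258]
Step 5: x=[5.5022 10.8723 15.1882 18.9354] v=[-1.6610 3.0489 2.3640 -2.0910]
Step 6: x=[5.0985 11.5687 15.7437 18.4910] v=[-1.6147 2.7854 2.2218 -1.7778]
Step 7: x=[4.7408 12.1216 16.2099 18.1874] v=[-1.4309 2.2116 1.8649 -1.2146]
Step 8: x=[4.4575 12.4687 16.5442 18.0727] v=[-1.1333 1.3885 1.3372 -0.4590]
Max displacement = 2.4687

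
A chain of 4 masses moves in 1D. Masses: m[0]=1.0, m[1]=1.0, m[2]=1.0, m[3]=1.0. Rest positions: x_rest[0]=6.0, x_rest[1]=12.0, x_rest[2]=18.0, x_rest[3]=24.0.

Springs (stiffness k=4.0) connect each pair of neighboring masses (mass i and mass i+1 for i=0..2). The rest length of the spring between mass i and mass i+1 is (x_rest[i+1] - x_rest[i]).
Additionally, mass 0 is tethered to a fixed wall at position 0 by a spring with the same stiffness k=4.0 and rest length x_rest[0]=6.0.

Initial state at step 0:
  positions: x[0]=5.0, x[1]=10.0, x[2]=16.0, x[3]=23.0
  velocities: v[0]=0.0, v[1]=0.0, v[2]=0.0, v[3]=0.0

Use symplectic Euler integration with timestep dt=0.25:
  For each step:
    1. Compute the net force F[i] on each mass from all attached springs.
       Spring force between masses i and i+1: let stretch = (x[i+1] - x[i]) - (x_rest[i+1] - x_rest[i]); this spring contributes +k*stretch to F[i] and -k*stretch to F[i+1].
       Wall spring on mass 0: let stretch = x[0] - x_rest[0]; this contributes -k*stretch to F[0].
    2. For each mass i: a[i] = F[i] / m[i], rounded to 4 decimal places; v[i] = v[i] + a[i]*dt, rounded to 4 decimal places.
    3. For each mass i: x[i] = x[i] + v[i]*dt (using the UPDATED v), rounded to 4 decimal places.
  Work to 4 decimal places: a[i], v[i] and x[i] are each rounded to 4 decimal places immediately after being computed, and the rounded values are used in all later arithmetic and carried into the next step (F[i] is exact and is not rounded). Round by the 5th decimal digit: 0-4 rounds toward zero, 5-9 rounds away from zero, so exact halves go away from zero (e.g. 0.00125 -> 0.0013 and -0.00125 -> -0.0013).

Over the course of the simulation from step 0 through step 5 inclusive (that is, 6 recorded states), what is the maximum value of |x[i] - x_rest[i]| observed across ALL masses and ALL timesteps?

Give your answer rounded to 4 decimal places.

Step 0: x=[5.0000 10.0000 16.0000 23.0000] v=[0.0000 0.0000 0.0000 0.0000]
Step 1: x=[5.0000 10.2500 16.2500 22.7500] v=[0.0000 1.0000 1.0000 -1.0000]
Step 2: x=[5.0625 10.6875 16.6250 22.3750] v=[0.2500 1.7500 1.5000 -1.5000]
Step 3: x=[5.2656 11.2031 16.9531 22.0625] v=[0.8125 2.0625 1.3125 -1.2500]
Step 4: x=[5.6367 11.6719 17.1211 21.9727] v=[1.4844 1.8750 0.6719 -0.3594]
Step 5: x=[6.1074 11.9942 17.1397 22.1700] v=[1.8829 1.2890 0.0743 0.7890]
Max displacement = 2.0273

Answer: 2.0273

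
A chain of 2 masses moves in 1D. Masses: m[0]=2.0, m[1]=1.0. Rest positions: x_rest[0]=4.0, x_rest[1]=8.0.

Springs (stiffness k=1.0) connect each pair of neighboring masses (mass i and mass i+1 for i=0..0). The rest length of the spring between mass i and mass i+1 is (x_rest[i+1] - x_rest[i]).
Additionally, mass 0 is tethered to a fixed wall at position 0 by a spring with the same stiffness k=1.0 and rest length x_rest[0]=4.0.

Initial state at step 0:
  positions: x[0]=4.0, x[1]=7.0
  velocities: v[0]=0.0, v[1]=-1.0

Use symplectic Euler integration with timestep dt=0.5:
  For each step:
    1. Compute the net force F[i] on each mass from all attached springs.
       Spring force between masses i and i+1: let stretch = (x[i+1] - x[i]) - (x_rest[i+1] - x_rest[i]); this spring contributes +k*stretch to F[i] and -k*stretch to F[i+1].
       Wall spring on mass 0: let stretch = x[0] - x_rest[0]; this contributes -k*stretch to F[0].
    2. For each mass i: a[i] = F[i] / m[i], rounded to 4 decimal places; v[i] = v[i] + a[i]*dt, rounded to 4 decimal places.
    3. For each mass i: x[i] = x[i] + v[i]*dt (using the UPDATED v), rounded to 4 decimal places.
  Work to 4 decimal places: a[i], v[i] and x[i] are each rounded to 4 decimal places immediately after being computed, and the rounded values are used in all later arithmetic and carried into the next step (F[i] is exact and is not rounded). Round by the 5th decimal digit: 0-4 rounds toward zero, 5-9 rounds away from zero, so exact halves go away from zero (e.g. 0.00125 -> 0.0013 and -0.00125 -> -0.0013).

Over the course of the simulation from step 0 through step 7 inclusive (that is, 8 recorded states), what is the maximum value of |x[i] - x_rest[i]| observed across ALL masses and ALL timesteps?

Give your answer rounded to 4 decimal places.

Answer: 1.2500

Derivation:
Step 0: x=[4.0000 7.0000] v=[0.0000 -1.0000]
Step 1: x=[3.8750 6.7500] v=[-0.2500 -0.5000]
Step 2: x=[3.6250 6.7813] v=[-0.5000 0.0625]
Step 3: x=[3.3164 7.0235] v=[-0.6172 0.4844]
Step 4: x=[3.0567 7.3390] v=[-0.5195 0.6309]
Step 5: x=[2.9502 7.5839] v=[-0.2131 0.4898]
Step 6: x=[3.0541 7.6704] v=[0.2078 0.1730]
Step 7: x=[3.3533 7.6028] v=[0.5984 -0.1352]
Max displacement = 1.2500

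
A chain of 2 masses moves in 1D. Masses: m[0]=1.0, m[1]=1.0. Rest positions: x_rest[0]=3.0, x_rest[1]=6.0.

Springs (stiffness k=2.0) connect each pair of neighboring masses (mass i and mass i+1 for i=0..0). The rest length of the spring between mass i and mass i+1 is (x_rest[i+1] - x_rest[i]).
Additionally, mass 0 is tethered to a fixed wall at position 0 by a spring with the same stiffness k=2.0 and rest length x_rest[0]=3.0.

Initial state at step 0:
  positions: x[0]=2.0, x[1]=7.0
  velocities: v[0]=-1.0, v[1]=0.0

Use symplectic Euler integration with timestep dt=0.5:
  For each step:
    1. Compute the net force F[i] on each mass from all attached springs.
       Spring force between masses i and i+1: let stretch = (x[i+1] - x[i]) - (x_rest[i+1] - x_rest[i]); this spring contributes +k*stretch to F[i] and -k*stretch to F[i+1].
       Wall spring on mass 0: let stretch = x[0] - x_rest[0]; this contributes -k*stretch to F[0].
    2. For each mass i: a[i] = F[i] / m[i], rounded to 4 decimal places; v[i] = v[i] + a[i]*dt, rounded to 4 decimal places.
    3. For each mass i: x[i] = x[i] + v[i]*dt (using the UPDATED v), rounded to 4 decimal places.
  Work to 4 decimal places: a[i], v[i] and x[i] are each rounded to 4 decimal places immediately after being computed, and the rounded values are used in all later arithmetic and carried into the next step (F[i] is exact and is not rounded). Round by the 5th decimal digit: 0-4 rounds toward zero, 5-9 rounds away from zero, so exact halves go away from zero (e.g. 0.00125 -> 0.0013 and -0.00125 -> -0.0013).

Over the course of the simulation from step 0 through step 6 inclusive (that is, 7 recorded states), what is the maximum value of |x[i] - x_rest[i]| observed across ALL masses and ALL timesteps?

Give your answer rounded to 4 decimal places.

Step 0: x=[2.0000 7.0000] v=[-1.0000 0.0000]
Step 1: x=[3.0000 6.0000] v=[2.0000 -2.0000]
Step 2: x=[4.0000 5.0000] v=[2.0000 -2.0000]
Step 3: x=[3.5000 5.0000] v=[-1.0000 0.0000]
Step 4: x=[2.0000 5.7500] v=[-3.0000 1.5000]
Step 5: x=[1.3750 6.1250] v=[-1.2500 0.7500]
Step 6: x=[2.4375 5.6250] v=[2.1250 -1.0000]
Max displacement = 1.6250

Answer: 1.6250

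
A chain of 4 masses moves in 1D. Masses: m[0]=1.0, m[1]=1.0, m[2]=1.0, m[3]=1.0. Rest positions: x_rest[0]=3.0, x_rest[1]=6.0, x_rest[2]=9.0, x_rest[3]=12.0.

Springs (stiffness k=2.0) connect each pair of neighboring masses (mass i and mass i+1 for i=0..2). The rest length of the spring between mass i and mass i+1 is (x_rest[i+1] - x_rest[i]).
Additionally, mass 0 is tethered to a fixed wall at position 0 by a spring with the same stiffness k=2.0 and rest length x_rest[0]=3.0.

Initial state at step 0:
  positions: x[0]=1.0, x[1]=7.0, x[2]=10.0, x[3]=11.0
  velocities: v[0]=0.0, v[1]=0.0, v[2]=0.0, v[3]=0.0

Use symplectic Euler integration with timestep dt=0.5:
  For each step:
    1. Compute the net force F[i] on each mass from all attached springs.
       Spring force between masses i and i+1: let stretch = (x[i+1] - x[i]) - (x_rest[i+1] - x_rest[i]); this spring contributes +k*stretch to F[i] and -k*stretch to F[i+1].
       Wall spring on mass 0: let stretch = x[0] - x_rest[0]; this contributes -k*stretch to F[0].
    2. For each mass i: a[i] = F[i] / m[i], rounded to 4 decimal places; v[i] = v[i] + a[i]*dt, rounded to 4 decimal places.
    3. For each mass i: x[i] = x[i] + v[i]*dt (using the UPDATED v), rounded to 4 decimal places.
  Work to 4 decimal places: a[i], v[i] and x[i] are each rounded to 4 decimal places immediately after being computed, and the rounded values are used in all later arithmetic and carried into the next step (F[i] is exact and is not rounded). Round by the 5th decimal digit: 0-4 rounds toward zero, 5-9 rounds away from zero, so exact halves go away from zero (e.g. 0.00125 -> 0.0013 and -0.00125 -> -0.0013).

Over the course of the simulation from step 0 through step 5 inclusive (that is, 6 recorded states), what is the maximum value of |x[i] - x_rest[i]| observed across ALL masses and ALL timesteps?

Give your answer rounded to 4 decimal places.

Answer: 2.2500

Derivation:
Step 0: x=[1.0000 7.0000 10.0000 11.0000] v=[0.0000 0.0000 0.0000 0.0000]
Step 1: x=[3.5000 5.5000 9.0000 12.0000] v=[5.0000 -3.0000 -2.0000 2.0000]
Step 2: x=[5.2500 4.7500 7.7500 13.0000] v=[3.5000 -1.5000 -2.5000 2.0000]
Step 3: x=[4.1250 5.7500 7.6250 12.8750] v=[-2.2500 2.0000 -0.2500 -0.2500]
Step 4: x=[1.7500 6.8750 9.1875 11.6250] v=[-4.7500 2.2500 3.1250 -2.5000]
Step 5: x=[1.0625 6.5938 10.8125 10.6563] v=[-1.3750 -0.5625 3.2500 -1.9375]
Max displacement = 2.2500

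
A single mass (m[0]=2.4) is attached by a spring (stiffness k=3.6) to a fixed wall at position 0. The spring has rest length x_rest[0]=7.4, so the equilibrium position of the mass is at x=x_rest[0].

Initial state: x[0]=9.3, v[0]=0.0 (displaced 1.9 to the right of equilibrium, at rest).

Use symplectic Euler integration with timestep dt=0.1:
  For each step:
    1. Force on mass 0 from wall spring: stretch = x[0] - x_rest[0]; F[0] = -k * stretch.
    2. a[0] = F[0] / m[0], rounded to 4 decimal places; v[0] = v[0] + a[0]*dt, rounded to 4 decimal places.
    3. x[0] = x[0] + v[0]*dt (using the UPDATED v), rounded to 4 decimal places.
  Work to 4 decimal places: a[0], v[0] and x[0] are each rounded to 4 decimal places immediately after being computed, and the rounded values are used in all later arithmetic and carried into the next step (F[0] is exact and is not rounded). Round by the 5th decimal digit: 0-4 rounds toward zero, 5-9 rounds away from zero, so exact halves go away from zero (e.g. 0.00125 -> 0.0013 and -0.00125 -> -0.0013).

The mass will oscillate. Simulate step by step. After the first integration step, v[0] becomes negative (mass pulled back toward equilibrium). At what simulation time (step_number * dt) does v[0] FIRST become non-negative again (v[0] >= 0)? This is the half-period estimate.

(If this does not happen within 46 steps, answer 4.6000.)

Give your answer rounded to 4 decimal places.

Step 0: x=[9.3000] v=[0.0000]
Step 1: x=[9.2715] v=[-0.2850]
Step 2: x=[9.2149] v=[-0.5657]
Step 3: x=[9.1311] v=[-0.8379]
Step 4: x=[9.0213] v=[-1.0976]
Step 5: x=[8.8872] v=[-1.3408]
Step 6: x=[8.7308] v=[-1.5639]
Step 7: x=[8.5545] v=[-1.7635]
Step 8: x=[8.3608] v=[-1.9367]
Step 9: x=[8.1527] v=[-2.0808]
Step 10: x=[7.9333] v=[-2.1937]
Step 11: x=[7.7059] v=[-2.2737]
Step 12: x=[7.4739] v=[-2.3196]
Step 13: x=[7.2408] v=[-2.3307]
Step 14: x=[7.0101] v=[-2.3068]
Step 15: x=[6.7853] v=[-2.2483]
Step 16: x=[6.5697] v=[-2.1561]
Step 17: x=[6.3665] v=[-2.0316]
Step 18: x=[6.1788] v=[-1.8766]
Step 19: x=[6.0095] v=[-1.6934]
Step 20: x=[5.8610] v=[-1.4848]
Step 21: x=[5.7356] v=[-1.2540]
Step 22: x=[5.6352] v=[-1.0043]
Step 23: x=[5.5612] v=[-0.7396]
Step 24: x=[5.5148] v=[-0.4638]
Step 25: x=[5.4967] v=[-0.1810]
Step 26: x=[5.5072] v=[0.1045]
First v>=0 after going negative at step 26, time=2.6000

Answer: 2.6000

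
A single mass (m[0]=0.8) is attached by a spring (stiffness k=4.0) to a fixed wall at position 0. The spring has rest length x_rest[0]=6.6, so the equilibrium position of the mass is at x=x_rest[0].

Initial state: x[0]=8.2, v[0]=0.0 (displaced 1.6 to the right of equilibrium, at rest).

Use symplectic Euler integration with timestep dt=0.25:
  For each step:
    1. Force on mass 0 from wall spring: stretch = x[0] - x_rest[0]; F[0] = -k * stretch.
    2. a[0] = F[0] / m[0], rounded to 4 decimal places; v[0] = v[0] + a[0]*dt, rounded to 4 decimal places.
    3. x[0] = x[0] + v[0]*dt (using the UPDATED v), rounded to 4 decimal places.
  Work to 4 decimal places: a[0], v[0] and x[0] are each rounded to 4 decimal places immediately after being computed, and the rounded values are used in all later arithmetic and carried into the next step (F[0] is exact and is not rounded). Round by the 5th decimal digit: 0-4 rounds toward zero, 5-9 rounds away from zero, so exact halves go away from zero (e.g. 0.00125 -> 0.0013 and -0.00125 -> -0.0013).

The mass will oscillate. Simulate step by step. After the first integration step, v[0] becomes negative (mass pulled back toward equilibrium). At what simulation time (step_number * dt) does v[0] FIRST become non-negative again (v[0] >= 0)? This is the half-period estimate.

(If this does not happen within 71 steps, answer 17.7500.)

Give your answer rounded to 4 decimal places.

Step 0: x=[8.2000] v=[0.0000]
Step 1: x=[7.7000] v=[-2.0000]
Step 2: x=[6.8563] v=[-3.3750]
Step 3: x=[5.9325] v=[-3.6954]
Step 4: x=[5.2173] v=[-2.8610]
Step 5: x=[4.9342] v=[-1.1326]
Step 6: x=[5.1716] v=[0.9497]
First v>=0 after going negative at step 6, time=1.5000

Answer: 1.5000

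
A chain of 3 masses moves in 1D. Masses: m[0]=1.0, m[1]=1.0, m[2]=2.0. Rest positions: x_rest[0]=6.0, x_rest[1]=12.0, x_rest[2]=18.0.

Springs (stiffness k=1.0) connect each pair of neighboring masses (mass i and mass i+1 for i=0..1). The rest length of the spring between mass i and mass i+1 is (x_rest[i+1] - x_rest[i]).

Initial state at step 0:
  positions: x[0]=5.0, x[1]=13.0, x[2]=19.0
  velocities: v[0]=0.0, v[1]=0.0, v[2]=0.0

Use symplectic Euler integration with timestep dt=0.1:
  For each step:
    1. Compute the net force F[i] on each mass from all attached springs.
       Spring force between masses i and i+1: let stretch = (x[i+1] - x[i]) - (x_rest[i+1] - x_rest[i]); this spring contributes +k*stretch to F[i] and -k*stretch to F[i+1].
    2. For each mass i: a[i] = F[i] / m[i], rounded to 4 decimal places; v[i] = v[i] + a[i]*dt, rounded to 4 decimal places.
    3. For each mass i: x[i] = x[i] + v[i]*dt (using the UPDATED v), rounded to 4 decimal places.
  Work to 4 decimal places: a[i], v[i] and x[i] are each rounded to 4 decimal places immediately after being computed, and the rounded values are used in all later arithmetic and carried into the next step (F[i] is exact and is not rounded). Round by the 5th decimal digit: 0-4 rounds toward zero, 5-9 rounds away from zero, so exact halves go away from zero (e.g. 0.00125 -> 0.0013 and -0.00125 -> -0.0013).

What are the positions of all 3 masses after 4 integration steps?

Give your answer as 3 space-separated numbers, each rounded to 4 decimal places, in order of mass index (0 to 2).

Answer: 5.1941 12.8089 18.9985

Derivation:
Step 0: x=[5.0000 13.0000 19.0000] v=[0.0000 0.0000 0.0000]
Step 1: x=[5.0200 12.9800 19.0000] v=[0.2000 -0.2000 0.0000]
Step 2: x=[5.0596 12.9406 18.9999] v=[0.3960 -0.3940 -0.0010]
Step 3: x=[5.1180 12.8830 18.9995] v=[0.5841 -0.5762 -0.0040]
Step 4: x=[5.1941 12.8089 18.9985] v=[0.7606 -0.7411 -0.0098]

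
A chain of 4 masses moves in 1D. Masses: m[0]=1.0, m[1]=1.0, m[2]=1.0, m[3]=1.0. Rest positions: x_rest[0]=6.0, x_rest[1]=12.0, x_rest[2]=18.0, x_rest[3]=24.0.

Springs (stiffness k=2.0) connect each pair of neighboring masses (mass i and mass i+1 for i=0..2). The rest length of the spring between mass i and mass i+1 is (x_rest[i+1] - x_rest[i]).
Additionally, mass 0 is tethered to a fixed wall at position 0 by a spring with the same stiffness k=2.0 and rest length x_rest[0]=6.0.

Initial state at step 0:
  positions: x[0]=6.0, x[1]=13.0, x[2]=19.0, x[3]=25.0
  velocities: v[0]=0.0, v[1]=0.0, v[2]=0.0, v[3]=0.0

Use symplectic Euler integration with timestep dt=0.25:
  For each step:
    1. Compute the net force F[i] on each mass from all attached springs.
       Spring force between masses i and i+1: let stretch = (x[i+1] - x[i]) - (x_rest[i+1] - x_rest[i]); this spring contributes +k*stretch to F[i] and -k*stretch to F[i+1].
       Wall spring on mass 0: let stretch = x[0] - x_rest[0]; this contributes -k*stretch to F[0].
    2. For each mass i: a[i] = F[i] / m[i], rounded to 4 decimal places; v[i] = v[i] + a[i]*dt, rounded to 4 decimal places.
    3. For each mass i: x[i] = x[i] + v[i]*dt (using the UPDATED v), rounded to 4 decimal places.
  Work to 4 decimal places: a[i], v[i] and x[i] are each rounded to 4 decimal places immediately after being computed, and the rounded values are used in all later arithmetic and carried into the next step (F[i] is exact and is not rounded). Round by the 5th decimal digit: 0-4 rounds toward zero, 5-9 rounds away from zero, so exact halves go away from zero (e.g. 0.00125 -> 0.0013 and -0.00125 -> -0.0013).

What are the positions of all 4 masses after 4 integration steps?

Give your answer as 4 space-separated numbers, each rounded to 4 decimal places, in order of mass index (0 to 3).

Step 0: x=[6.0000 13.0000 19.0000 25.0000] v=[0.0000 0.0000 0.0000 0.0000]
Step 1: x=[6.1250 12.8750 19.0000 25.0000] v=[0.5000 -0.5000 0.0000 0.0000]
Step 2: x=[6.3281 12.6719 18.9844 25.0000] v=[0.8125 -0.8125 -0.0625 0.0000]
Step 3: x=[6.5332 12.4649 18.9317 24.9981] v=[0.8204 -0.8282 -0.2110 -0.0078]
Step 4: x=[6.6631 12.3247 18.8289 24.9879] v=[0.5197 -0.5607 -0.4112 -0.0410]

Answer: 6.6631 12.3247 18.8289 24.9879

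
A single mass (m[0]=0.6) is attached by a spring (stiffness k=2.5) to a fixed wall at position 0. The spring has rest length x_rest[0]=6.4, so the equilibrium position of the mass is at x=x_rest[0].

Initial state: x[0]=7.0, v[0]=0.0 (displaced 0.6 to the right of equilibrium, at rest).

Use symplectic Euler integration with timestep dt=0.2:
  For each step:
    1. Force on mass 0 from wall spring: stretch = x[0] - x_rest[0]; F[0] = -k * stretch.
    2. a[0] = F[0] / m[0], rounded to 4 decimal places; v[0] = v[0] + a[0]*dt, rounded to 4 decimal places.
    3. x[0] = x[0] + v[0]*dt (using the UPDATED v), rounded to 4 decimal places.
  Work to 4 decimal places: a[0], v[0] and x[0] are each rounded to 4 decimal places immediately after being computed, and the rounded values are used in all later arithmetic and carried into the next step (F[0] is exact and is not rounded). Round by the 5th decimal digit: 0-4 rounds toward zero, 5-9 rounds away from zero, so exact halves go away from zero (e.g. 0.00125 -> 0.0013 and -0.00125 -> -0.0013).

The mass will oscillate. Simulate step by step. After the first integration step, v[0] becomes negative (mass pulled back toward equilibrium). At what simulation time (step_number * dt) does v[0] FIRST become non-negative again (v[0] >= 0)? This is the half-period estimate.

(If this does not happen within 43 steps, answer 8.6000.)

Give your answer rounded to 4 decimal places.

Step 0: x=[7.0000] v=[0.0000]
Step 1: x=[6.9000] v=[-0.5000]
Step 2: x=[6.7167] v=[-0.9167]
Step 3: x=[6.4806] v=[-1.1806]
Step 4: x=[6.2310] v=[-1.2478]
Step 5: x=[6.0096] v=[-1.1070]
Step 6: x=[5.8533] v=[-0.7817]
Step 7: x=[5.7881] v=[-0.3261]
Step 8: x=[5.8249] v=[0.1838]
First v>=0 after going negative at step 8, time=1.6000

Answer: 1.6000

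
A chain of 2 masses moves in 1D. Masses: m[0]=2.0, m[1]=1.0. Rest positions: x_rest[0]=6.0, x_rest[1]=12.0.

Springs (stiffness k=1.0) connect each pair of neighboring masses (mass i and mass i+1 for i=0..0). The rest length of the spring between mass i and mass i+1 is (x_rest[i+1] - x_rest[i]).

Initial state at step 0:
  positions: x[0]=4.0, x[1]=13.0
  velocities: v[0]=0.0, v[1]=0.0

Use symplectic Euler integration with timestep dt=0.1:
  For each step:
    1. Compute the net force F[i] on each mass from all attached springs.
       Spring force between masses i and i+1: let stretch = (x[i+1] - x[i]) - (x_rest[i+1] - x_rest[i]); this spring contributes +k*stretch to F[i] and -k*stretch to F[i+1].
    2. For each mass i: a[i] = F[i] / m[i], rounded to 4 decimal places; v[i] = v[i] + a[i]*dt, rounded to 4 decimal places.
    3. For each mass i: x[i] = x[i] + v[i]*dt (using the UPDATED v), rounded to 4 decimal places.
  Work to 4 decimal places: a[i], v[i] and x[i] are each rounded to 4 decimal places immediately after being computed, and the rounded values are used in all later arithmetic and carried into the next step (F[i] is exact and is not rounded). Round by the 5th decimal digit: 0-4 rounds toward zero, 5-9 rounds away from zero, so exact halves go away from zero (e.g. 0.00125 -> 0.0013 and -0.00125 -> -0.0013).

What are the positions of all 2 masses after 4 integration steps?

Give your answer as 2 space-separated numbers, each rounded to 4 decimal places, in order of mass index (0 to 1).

Step 0: x=[4.0000 13.0000] v=[0.0000 0.0000]
Step 1: x=[4.0150 12.9700] v=[0.1500 -0.3000]
Step 2: x=[4.0448 12.9105] v=[0.2978 -0.5955]
Step 3: x=[4.0889 12.8223] v=[0.4411 -0.8821]
Step 4: x=[4.1467 12.7068] v=[0.5778 -1.1554]

Answer: 4.1467 12.7068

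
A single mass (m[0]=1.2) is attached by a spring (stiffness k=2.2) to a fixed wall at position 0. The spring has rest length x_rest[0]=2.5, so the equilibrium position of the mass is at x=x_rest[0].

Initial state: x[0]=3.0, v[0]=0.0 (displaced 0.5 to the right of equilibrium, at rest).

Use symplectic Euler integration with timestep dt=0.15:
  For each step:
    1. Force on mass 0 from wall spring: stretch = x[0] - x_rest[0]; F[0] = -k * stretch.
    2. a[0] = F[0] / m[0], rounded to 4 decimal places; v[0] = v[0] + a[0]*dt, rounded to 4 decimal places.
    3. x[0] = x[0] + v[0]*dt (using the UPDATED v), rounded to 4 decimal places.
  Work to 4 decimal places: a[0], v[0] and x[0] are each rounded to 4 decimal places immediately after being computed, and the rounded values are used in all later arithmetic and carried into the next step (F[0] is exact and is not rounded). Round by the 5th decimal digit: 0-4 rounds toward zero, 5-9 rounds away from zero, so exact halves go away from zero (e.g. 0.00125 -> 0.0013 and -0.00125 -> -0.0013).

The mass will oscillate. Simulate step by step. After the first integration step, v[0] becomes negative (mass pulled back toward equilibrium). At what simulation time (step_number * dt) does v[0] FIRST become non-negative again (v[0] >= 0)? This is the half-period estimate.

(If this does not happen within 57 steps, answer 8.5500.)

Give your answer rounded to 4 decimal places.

Answer: 2.4000

Derivation:
Step 0: x=[3.0000] v=[0.0000]
Step 1: x=[2.9794] v=[-0.1375]
Step 2: x=[2.9390] v=[-0.2693]
Step 3: x=[2.8805] v=[-0.3900]
Step 4: x=[2.8063] v=[-0.4946]
Step 5: x=[2.7195] v=[-0.5788]
Step 6: x=[2.6236] v=[-0.6392]
Step 7: x=[2.5226] v=[-0.6732]
Step 8: x=[2.4207] v=[-0.6794]
Step 9: x=[2.3221] v=[-0.6576]
Step 10: x=[2.2308] v=[-0.6087]
Step 11: x=[2.1506] v=[-0.5347]
Step 12: x=[2.0848] v=[-0.4386]
Step 13: x=[2.0361] v=[-0.3244]
Step 14: x=[2.0066] v=[-0.1968]
Step 15: x=[1.9974] v=[-0.0611]
Step 16: x=[2.0090] v=[0.0771]
First v>=0 after going negative at step 16, time=2.4000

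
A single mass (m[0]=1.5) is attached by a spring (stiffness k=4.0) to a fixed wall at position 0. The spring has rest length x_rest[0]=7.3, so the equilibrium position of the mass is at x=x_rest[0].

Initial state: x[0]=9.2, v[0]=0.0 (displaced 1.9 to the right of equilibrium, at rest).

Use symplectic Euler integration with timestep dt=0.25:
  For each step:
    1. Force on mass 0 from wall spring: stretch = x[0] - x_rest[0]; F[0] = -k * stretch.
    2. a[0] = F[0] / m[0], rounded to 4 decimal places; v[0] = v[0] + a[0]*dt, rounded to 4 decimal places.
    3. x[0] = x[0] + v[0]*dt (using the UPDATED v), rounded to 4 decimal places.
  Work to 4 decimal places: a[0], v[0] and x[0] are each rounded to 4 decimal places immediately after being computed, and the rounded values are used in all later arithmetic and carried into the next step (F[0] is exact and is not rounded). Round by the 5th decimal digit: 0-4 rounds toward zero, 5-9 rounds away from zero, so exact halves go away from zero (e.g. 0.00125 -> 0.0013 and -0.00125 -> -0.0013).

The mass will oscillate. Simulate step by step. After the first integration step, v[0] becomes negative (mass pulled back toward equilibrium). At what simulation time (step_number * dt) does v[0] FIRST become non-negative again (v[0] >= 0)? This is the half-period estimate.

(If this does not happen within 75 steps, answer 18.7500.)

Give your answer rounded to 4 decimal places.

Step 0: x=[9.2000] v=[0.0000]
Step 1: x=[8.8833] v=[-1.2667]
Step 2: x=[8.3028] v=[-2.3222]
Step 3: x=[7.5551] v=[-2.9907]
Step 4: x=[6.7649] v=[-3.1608]
Step 5: x=[6.0639] v=[-2.8041]
Step 6: x=[5.5689] v=[-1.9800]
Step 7: x=[5.3624] v=[-0.8259]
Step 8: x=[5.4789] v=[0.4658]
First v>=0 after going negative at step 8, time=2.0000

Answer: 2.0000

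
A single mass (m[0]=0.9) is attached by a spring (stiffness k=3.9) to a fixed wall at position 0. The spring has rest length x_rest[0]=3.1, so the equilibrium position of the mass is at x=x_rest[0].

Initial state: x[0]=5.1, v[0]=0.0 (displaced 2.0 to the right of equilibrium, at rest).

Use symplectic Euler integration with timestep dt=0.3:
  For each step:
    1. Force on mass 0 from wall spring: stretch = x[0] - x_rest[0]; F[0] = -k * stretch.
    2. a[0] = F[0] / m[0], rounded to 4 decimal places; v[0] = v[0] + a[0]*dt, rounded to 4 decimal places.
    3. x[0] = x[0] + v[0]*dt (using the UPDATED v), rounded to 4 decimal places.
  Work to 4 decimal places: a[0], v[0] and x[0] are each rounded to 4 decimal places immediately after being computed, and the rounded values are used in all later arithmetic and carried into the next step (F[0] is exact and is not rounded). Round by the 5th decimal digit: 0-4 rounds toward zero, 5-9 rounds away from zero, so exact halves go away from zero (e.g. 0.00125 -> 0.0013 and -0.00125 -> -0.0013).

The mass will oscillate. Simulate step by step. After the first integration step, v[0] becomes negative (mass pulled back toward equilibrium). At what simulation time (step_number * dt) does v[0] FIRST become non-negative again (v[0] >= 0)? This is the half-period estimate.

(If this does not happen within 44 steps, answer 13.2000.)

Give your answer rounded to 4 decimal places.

Answer: 1.5000

Derivation:
Step 0: x=[5.1000] v=[0.0000]
Step 1: x=[4.3200] v=[-2.6000]
Step 2: x=[3.0642] v=[-4.1860]
Step 3: x=[1.8224] v=[-4.1395]
Step 4: x=[1.0788] v=[-2.4786]
Step 5: x=[1.1235] v=[0.1490]
First v>=0 after going negative at step 5, time=1.5000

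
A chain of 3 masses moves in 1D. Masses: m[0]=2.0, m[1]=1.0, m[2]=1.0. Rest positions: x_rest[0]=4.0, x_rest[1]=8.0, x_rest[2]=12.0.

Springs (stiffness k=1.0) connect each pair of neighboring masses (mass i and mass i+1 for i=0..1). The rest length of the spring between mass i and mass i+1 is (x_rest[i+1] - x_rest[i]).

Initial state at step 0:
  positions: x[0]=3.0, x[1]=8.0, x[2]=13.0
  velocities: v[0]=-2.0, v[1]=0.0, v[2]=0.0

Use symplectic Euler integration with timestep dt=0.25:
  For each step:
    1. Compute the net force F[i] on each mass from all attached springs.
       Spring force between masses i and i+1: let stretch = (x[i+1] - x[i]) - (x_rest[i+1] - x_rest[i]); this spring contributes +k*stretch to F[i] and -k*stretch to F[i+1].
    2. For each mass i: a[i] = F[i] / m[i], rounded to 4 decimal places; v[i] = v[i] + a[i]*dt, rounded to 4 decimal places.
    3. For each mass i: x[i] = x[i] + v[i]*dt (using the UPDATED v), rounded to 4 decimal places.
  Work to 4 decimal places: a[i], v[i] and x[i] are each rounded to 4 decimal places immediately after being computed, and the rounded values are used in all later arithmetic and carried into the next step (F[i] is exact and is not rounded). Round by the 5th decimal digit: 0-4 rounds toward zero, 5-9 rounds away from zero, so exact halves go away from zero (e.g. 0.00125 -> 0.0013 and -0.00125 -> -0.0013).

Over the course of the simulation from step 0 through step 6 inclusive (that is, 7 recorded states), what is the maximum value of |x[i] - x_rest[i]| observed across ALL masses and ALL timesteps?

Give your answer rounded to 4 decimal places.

Answer: 2.9423

Derivation:
Step 0: x=[3.0000 8.0000 13.0000] v=[-2.0000 0.0000 0.0000]
Step 1: x=[2.5313 8.0000 12.9375] v=[-1.8750 0.0000 -0.2500]
Step 2: x=[2.1085 7.9668 12.8164] v=[-1.6914 -0.1328 -0.4844]
Step 3: x=[1.7437 7.8706 12.6422] v=[-1.4591 -0.3850 -0.6968]
Step 4: x=[1.4454 7.6897 12.4198] v=[-1.1932 -0.7238 -0.8897]
Step 5: x=[1.2172 7.4141 12.1518] v=[-0.9127 -1.1024 -1.0722]
Step 6: x=[1.0577 7.0473 11.8377] v=[-0.6381 -1.4672 -1.2566]
Max displacement = 2.9423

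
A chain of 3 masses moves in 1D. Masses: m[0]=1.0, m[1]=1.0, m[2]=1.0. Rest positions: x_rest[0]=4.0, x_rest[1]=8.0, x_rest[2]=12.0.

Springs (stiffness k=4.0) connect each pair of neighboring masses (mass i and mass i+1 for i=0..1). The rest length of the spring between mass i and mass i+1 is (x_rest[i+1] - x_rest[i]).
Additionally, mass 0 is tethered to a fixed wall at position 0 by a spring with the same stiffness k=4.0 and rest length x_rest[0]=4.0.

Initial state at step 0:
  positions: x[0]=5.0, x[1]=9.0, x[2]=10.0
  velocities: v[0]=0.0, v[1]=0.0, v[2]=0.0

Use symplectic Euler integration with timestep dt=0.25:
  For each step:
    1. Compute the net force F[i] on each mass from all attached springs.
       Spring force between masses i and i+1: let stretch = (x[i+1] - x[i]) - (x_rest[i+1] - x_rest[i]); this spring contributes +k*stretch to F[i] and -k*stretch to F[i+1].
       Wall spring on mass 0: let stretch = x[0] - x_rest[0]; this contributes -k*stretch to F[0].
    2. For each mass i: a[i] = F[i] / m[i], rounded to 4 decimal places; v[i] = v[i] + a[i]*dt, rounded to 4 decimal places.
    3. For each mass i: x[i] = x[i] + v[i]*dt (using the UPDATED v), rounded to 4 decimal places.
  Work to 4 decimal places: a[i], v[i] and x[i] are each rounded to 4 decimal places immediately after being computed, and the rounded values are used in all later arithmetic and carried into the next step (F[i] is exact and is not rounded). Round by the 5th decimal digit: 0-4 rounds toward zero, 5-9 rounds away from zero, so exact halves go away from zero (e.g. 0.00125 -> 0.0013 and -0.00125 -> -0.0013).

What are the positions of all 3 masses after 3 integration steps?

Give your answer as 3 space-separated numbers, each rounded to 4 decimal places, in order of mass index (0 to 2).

Answer: 3.3438 6.6406 12.8438

Derivation:
Step 0: x=[5.0000 9.0000 10.0000] v=[0.0000 0.0000 0.0000]
Step 1: x=[4.7500 8.2500 10.7500] v=[-1.0000 -3.0000 3.0000]
Step 2: x=[4.1875 7.2500 11.8750] v=[-2.2500 -4.0000 4.5000]
Step 3: x=[3.3438 6.6406 12.8438] v=[-3.3750 -2.4375 3.8750]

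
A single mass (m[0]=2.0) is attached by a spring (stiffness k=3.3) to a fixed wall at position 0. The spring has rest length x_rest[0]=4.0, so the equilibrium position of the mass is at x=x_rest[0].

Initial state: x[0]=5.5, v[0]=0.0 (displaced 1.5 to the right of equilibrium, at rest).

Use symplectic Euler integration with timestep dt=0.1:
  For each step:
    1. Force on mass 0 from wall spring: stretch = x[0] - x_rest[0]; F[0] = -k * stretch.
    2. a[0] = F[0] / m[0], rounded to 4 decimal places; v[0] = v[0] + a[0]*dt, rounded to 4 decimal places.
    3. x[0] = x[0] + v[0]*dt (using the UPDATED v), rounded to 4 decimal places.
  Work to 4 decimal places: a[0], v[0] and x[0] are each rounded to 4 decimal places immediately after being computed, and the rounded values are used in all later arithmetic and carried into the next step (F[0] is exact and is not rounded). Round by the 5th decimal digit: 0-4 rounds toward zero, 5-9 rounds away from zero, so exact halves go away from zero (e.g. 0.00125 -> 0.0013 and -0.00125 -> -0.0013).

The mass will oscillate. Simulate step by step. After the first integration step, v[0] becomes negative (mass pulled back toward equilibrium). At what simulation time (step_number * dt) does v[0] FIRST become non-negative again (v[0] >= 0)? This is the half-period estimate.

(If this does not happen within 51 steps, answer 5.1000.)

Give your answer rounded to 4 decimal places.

Step 0: x=[5.5000] v=[0.0000]
Step 1: x=[5.4753] v=[-0.2475]
Step 2: x=[5.4262] v=[-0.4909]
Step 3: x=[5.3536] v=[-0.7262]
Step 4: x=[5.2587] v=[-0.9495]
Step 5: x=[5.1430] v=[-1.1572]
Step 6: x=[5.0084] v=[-1.3458]
Step 7: x=[4.8572] v=[-1.5122]
Step 8: x=[4.6918] v=[-1.6536]
Step 9: x=[4.5150] v=[-1.7678]
Step 10: x=[4.3297] v=[-1.8528]
Step 11: x=[4.1390] v=[-1.9072]
Step 12: x=[3.9460] v=[-1.9301]
Step 13: x=[3.7539] v=[-1.9212]
Step 14: x=[3.5658] v=[-1.8806]
Step 15: x=[3.3849] v=[-1.8090]
Step 16: x=[3.2142] v=[-1.7075]
Step 17: x=[3.0564] v=[-1.5778]
Step 18: x=[2.9142] v=[-1.4221]
Step 19: x=[2.7899] v=[-1.2429]
Step 20: x=[2.6856] v=[-1.0432]
Step 21: x=[2.6030] v=[-0.8263]
Step 22: x=[2.5434] v=[-0.5958]
Step 23: x=[2.5079] v=[-0.3555]
Step 24: x=[2.4970] v=[-0.1093]
Step 25: x=[2.5109] v=[0.1387]
First v>=0 after going negative at step 25, time=2.5000

Answer: 2.5000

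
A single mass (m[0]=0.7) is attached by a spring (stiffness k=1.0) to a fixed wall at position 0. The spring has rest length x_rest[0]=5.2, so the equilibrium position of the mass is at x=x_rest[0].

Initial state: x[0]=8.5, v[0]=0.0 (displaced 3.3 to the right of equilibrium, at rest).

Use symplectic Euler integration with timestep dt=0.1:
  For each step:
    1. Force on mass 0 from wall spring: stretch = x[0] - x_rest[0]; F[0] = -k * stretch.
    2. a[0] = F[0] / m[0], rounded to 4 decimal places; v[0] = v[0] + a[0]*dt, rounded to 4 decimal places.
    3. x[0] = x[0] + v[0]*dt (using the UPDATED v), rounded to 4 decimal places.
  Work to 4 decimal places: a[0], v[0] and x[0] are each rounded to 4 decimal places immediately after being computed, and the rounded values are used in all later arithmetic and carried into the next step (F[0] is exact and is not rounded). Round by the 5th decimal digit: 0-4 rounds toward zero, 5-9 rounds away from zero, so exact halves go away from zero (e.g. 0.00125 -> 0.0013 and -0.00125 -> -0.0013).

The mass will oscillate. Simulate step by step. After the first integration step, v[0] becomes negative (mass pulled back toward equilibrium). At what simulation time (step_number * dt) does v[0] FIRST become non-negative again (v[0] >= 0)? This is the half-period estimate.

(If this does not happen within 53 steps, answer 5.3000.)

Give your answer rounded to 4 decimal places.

Step 0: x=[8.5000] v=[0.0000]
Step 1: x=[8.4529] v=[-0.4714]
Step 2: x=[8.3593] v=[-0.9361]
Step 3: x=[8.2206] v=[-1.3874]
Step 4: x=[8.0387] v=[-1.8189]
Step 5: x=[7.8163] v=[-2.2244]
Step 6: x=[7.5565] v=[-2.5982]
Step 7: x=[7.2630] v=[-2.9348]
Step 8: x=[6.9401] v=[-3.2295]
Step 9: x=[6.5923] v=[-3.4781]
Step 10: x=[6.2246] v=[-3.6770]
Step 11: x=[5.8423] v=[-3.8234]
Step 12: x=[5.4508] v=[-3.9152]
Step 13: x=[5.0557] v=[-3.9510]
Step 14: x=[4.6627] v=[-3.9304]
Step 15: x=[4.2773] v=[-3.8536]
Step 16: x=[3.9051] v=[-3.7218]
Step 17: x=[3.5514] v=[-3.5368]
Step 18: x=[3.2213] v=[-3.3013]
Step 19: x=[2.9194] v=[-3.0186]
Step 20: x=[2.6501] v=[-2.6928]
Step 21: x=[2.4173] v=[-2.3285]
Step 22: x=[2.2242] v=[-1.9310]
Step 23: x=[2.0736] v=[-1.5059]
Step 24: x=[1.9677] v=[-1.0593]
Step 25: x=[1.9080] v=[-0.5975]
Step 26: x=[1.8953] v=[-0.1272]
Step 27: x=[1.9298] v=[0.3449]
First v>=0 after going negative at step 27, time=2.7000

Answer: 2.7000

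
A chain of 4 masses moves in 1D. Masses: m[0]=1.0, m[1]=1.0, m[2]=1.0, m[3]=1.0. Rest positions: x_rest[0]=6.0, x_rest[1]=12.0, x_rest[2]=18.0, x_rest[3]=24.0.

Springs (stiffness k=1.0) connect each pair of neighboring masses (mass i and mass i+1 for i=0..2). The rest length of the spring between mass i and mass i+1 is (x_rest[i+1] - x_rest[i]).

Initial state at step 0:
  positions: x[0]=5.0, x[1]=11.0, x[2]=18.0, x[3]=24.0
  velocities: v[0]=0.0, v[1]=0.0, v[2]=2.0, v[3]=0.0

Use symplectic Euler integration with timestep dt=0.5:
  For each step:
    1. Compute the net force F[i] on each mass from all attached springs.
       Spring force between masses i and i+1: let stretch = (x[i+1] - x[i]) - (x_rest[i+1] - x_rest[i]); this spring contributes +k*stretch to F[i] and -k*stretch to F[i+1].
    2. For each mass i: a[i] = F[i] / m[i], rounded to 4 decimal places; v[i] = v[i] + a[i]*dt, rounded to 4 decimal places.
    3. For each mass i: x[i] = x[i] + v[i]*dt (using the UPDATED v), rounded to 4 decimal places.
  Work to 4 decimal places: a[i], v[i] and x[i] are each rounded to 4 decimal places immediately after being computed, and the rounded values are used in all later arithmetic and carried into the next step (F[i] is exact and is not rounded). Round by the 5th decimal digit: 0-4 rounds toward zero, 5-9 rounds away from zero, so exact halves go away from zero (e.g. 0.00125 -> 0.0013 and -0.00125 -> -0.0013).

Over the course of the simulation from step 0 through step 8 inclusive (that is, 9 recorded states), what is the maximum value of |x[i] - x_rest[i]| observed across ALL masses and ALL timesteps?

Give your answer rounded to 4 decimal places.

Step 0: x=[5.0000 11.0000 18.0000 24.0000] v=[0.0000 0.0000 2.0000 0.0000]
Step 1: x=[5.0000 11.2500 18.7500 24.0000] v=[0.0000 0.5000 1.5000 0.0000]
Step 2: x=[5.0625 11.8125 18.9375 24.1875] v=[0.1250 1.1250 0.3750 0.3750]
Step 3: x=[5.3125 12.4688 18.6563 24.5625] v=[0.5000 1.3125 -0.5625 0.7500]
Step 4: x=[5.8516 12.8829 18.3047 24.9610] v=[1.0782 0.8281 -0.7032 0.7969]
Step 5: x=[6.6486 12.8946 18.2617 25.1954] v=[1.5939 0.0234 -0.0860 0.4688]
Step 6: x=[7.5071 12.6866 18.6104 25.1964] v=[1.7169 -0.4161 0.6973 0.0020]
Step 7: x=[8.1605 12.6646 19.1246 25.0509] v=[1.3067 -0.0440 1.0284 -0.2910]
Step 8: x=[8.4399 13.1316 19.5054 24.9238] v=[0.5588 0.9340 0.7616 -0.2542]
Max displacement = 2.4399

Answer: 2.4399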